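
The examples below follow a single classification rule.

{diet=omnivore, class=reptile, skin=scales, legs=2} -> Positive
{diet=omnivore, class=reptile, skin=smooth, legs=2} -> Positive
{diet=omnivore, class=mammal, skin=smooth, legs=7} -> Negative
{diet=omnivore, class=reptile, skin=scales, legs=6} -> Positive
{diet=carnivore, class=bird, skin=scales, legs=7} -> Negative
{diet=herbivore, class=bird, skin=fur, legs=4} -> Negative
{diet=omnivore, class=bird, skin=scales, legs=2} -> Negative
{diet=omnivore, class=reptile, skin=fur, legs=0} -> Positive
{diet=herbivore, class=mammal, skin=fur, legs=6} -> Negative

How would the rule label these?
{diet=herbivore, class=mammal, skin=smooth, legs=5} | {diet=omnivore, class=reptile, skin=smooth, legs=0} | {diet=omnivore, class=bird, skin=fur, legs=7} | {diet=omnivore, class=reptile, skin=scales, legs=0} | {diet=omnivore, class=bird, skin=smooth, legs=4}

Negative, Positive, Negative, Positive, Negative

A rule that fits every label: class is reptile — true of each 'Positive' example, false of each 'Negative' one.
Negative: {diet=herbivore, class=mammal, skin=smooth, legs=5}, since class is mammal.
Positive: {diet=omnivore, class=reptile, skin=smooth, legs=0}, since class is reptile.
Negative: {diet=omnivore, class=bird, skin=fur, legs=7}, since class is bird.
Positive: {diet=omnivore, class=reptile, skin=scales, legs=0}, since class is reptile.
Negative: {diet=omnivore, class=bird, skin=smooth, legs=4}, since class is bird.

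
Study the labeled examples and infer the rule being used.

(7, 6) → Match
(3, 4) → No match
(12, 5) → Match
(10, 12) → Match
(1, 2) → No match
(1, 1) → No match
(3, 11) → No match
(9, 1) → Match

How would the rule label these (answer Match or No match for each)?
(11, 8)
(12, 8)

Match, Match

Every 'Match' example satisfies: first ≥ 4. None of the 'No match' examples do.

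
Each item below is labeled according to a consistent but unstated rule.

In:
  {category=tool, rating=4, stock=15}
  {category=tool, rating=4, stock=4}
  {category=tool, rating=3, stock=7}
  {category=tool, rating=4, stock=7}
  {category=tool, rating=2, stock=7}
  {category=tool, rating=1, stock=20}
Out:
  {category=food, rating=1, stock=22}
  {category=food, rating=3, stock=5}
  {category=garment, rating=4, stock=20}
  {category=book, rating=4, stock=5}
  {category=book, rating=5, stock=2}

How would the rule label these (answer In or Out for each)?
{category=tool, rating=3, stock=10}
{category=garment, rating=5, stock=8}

The common property of the 'In' items is: category is tool. No 'Out' item has it.
{category=tool, rating=3, stock=10}: category is tool — meets the rule, so In.
{category=garment, rating=5, stock=8}: category is garment — fails the rule, so Out.

In, Out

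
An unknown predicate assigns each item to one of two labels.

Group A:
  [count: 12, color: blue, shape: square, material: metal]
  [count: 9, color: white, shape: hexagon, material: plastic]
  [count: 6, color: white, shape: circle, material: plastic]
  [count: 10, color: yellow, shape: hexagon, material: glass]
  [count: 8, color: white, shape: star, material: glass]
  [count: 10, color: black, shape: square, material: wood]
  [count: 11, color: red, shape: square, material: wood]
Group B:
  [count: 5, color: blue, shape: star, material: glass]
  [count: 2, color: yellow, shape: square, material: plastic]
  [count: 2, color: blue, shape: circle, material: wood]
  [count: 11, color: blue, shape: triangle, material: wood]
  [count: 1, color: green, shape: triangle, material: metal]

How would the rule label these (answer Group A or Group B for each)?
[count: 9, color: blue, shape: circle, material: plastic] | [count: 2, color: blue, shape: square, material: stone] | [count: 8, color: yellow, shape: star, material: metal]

Group A, Group B, Group A

Every 'Group A' example satisfies: shape is not triangle AND count ≥ 6. None of the 'Group B' examples do.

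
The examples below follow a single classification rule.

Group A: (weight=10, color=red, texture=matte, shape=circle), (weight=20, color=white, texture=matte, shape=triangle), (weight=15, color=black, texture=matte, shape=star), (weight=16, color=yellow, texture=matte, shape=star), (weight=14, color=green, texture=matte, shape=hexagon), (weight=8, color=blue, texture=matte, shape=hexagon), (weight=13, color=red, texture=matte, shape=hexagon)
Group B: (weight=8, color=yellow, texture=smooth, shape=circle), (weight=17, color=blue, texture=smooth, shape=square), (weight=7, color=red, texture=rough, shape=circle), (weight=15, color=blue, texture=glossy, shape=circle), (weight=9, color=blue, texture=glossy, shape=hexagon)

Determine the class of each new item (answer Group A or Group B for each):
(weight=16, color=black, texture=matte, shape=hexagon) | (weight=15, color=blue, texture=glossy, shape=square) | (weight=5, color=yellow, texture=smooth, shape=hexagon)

Group A, Group B, Group B

Comparing the two groups points to one rule — texture is matte.
(weight=16, color=black, texture=matte, shape=hexagon): Group A (texture is matte).
(weight=15, color=blue, texture=glossy, shape=square): Group B (texture is glossy).
(weight=5, color=yellow, texture=smooth, shape=hexagon): Group B (texture is smooth).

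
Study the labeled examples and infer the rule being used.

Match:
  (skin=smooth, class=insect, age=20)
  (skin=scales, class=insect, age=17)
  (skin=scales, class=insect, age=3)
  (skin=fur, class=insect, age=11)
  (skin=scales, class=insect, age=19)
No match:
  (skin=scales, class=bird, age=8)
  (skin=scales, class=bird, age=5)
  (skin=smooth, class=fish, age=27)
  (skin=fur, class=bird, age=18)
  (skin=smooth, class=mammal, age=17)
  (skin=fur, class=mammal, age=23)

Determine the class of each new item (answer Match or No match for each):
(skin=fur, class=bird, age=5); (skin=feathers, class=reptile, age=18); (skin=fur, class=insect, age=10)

No match, No match, Match

The simplest hypothesis consistent with all the labels is: class is insect.
(skin=fur, class=bird, age=5): class is bird — lacks this property, so No match.
(skin=feathers, class=reptile, age=18): class is reptile — lacks this property, so No match.
(skin=fur, class=insect, age=10): class is insect — passes, so Match.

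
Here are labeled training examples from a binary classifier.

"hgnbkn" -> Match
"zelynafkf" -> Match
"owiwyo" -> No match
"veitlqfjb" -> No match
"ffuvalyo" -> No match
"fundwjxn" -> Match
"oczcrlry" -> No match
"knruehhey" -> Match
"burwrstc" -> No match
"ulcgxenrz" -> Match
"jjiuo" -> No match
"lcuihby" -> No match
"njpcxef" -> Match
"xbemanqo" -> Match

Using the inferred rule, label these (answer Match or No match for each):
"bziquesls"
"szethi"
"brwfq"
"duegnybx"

All 'Match' examples share one property — contains 'n' — and every 'No match' example lacks it.
"bziquesls" — no 'n', hence No match. "szethi" — no 'n', hence No match. "brwfq" — no 'n', hence No match. "duegnybx" — has 'n', hence Match.

No match, No match, No match, Match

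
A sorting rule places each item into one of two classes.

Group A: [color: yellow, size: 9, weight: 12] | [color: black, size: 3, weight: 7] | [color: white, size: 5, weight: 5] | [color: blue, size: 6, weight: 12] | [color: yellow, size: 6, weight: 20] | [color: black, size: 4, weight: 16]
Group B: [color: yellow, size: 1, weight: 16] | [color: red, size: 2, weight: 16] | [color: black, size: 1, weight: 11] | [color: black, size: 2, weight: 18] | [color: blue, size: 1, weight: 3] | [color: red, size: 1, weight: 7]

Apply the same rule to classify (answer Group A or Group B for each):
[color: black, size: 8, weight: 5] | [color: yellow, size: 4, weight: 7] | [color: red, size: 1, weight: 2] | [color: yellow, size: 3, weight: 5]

Group A, Group A, Group B, Group A

The distinguishing property — size ≥ 3 — holds for all the 'Group A' cases and none of the 'Group B' cases.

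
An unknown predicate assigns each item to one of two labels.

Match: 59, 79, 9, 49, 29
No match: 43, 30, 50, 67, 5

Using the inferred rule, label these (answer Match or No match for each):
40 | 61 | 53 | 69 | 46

No match, No match, No match, Match, No match

The rule appears to be: ends in digit 9.
No match: 40, since last digit 0.
No match: 61, since last digit 1.
No match: 53, since last digit 3.
Match: 69, since last digit 9.
No match: 46, since last digit 6.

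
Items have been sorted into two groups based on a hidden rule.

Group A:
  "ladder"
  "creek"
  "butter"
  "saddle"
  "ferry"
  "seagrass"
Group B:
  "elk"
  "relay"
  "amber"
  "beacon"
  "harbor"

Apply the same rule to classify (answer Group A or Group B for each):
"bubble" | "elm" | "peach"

The common property of the 'Group A' items is: has a double letter. No 'Group B' item has it.

Group A, Group B, Group B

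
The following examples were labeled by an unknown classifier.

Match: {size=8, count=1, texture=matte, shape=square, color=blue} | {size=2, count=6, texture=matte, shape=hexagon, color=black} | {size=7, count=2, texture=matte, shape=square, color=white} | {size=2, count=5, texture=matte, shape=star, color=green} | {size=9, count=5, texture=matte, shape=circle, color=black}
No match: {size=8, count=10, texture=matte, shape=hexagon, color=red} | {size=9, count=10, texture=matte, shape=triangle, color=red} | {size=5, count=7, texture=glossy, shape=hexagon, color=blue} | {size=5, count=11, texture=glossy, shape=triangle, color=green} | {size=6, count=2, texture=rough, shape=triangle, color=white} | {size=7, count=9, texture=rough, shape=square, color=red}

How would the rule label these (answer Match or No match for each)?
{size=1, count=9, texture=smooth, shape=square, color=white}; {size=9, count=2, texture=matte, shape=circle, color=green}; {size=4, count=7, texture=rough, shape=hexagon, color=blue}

No match, Match, No match

A rule that fits every label: texture is matte AND count ≤ 6 — true of each 'Match' example, false of each 'No match' one.
No match: {size=1, count=9, texture=smooth, shape=square, color=white}, since texture is smooth, count = 9. Match: {size=9, count=2, texture=matte, shape=circle, color=green}, since texture is matte, count = 2. No match: {size=4, count=7, texture=rough, shape=hexagon, color=blue}, since texture is rough, count = 7.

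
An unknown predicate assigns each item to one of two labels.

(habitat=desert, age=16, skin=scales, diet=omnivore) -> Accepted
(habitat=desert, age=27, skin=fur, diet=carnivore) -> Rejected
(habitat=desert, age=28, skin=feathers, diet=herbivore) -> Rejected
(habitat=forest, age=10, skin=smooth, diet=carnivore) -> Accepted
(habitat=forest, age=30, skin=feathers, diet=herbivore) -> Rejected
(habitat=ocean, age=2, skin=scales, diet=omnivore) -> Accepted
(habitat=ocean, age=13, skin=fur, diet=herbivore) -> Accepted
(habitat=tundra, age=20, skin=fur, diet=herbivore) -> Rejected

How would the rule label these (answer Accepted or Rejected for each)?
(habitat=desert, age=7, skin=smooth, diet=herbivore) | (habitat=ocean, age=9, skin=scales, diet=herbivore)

Accepted, Accepted

Every 'Accepted' example satisfies: age ≤ 16. None of the 'Rejected' examples do.
Accepted: (habitat=desert, age=7, skin=smooth, diet=herbivore), since age = 7. Accepted: (habitat=ocean, age=9, skin=scales, diet=herbivore), since age = 9.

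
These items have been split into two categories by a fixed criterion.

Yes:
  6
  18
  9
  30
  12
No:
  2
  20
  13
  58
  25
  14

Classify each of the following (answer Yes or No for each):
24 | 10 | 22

Yes, No, No

All 'Yes' examples share one property — multiple of 3 — and every 'No' example lacks it.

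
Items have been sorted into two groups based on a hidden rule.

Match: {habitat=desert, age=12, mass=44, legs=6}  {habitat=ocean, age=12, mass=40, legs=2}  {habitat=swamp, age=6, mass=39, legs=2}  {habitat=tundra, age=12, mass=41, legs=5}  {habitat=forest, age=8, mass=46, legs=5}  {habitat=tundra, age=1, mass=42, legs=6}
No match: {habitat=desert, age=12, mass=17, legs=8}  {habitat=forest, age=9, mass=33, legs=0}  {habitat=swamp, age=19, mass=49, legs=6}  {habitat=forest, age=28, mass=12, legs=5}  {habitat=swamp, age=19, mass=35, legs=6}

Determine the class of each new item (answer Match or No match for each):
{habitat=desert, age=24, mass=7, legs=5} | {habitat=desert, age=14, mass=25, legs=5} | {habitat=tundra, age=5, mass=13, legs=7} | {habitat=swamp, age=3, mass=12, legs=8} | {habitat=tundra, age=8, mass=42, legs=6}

One predicate separates the groups cleanly: age ≤ 12 AND mass ≥ 35.

No match, No match, No match, No match, Match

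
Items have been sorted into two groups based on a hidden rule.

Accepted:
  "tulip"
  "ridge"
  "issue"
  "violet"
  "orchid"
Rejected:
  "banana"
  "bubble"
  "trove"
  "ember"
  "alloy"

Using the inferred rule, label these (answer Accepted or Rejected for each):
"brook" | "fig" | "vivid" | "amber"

Rejected, Accepted, Accepted, Rejected

Checking candidate rules against both groups, what survives is: contains 'i'.
"brook": no 'i' — does not pass, so Rejected. "fig": has 'i' — meets the rule, so Accepted. "vivid": has 'i' — meets the rule, so Accepted. "amber": no 'i' — does not pass, so Rejected.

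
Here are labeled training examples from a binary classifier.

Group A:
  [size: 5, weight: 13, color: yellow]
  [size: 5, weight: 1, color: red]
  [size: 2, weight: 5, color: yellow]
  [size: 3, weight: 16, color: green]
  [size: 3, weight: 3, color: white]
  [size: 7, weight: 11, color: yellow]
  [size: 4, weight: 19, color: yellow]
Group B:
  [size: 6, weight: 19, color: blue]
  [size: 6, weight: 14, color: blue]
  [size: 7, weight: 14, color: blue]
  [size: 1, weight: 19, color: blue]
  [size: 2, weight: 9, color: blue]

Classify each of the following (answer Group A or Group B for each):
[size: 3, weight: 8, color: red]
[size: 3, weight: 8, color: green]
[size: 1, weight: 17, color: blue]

All 'Group A' examples share one property — color is not blue — and every 'Group B' example lacks it.
[size: 3, weight: 8, color: red] — color is red, hence Group A. [size: 3, weight: 8, color: green] — color is green, hence Group A. [size: 1, weight: 17, color: blue] — color is blue, hence Group B.

Group A, Group A, Group B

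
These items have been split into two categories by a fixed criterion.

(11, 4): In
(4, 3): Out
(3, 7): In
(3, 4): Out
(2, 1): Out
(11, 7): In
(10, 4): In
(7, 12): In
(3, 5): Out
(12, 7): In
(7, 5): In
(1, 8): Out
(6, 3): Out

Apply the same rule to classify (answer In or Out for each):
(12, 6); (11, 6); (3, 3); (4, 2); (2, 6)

The common property of the 'In' items is: sum ≥ 10. No 'Out' item has it.
(12, 6) → 12+6 = 18 → In.
(11, 6) → 11+6 = 17 → In.
(3, 3) → 3+3 = 6 → Out.
(4, 2) → 4+2 = 6 → Out.
(2, 6) → 2+6 = 8 → Out.

In, In, Out, Out, Out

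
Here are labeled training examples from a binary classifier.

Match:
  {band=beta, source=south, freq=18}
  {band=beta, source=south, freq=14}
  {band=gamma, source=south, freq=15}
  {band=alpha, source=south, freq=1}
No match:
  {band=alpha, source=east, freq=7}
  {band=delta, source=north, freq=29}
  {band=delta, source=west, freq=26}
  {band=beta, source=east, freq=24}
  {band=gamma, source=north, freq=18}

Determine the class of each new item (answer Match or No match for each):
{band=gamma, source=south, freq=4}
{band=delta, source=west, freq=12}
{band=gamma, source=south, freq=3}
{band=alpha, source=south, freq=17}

Match, No match, Match, Match

A rule that fits every label: source is south — true of each 'Match' example, false of each 'No match' one.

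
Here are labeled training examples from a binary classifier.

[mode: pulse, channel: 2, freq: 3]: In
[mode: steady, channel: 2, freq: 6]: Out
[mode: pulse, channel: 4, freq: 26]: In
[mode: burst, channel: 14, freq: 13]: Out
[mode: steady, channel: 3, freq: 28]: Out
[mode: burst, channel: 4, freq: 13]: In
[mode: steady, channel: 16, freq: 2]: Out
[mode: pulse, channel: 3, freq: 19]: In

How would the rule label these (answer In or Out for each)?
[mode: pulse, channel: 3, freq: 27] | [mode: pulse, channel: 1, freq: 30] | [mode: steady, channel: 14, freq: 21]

Every 'In' example satisfies: mode is pulse OR channel = 4. None of the 'Out' examples do.

In, In, Out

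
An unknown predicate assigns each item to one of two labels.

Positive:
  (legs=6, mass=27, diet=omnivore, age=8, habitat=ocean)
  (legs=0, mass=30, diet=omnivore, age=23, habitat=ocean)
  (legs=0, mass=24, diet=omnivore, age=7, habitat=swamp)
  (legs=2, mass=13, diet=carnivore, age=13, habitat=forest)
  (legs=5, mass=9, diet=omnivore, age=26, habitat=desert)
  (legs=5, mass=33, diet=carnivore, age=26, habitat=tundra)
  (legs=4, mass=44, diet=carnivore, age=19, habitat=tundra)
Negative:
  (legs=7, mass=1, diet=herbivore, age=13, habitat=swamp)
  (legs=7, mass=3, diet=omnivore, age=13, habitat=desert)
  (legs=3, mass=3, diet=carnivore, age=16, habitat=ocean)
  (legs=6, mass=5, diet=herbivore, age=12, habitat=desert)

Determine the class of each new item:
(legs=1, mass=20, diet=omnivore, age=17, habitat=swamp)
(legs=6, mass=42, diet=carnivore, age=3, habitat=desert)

Positive, Positive

The simplest hypothesis consistent with all the labels is: mass ≥ 9.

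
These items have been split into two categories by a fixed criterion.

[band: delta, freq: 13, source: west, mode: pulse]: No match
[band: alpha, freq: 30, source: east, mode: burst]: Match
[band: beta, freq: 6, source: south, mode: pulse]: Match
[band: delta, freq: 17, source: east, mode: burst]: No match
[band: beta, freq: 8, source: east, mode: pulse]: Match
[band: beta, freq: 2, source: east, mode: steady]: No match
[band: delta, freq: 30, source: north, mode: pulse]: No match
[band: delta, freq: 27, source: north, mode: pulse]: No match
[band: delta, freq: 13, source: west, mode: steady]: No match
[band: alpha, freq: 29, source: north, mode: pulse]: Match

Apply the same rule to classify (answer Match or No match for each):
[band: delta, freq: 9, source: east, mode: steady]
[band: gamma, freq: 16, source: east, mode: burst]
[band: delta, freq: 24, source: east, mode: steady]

No match, Match, No match

The classifier is using: band is not delta AND freq ≥ 6.
[band: delta, freq: 9, source: east, mode: steady] → band is delta, freq = 9 → No match. [band: gamma, freq: 16, source: east, mode: burst] → band is gamma, freq = 16 → Match. [band: delta, freq: 24, source: east, mode: steady] → band is delta, freq = 24 → No match.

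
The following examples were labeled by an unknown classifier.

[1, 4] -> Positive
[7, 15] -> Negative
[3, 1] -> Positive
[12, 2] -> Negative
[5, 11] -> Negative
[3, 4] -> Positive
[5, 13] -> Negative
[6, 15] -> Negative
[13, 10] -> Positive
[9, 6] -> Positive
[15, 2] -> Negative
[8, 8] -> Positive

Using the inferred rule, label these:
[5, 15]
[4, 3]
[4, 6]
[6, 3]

A rule that fits every label: |first − second| ≤ 3 — true of each 'Positive' example, false of each 'Negative' one.
[5, 15]: |5−15| = 10 — lacks this property, so Negative.
[4, 3]: |4−3| = 1 — meets the rule, so Positive.
[4, 6]: |4−6| = 2 — meets the rule, so Positive.
[6, 3]: |6−3| = 3 — meets the rule, so Positive.

Negative, Positive, Positive, Positive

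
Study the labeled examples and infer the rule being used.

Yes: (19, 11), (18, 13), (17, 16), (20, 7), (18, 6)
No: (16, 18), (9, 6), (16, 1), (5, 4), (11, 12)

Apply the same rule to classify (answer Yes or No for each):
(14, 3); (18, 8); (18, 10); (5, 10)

No, Yes, Yes, No

The rule appears to be: first ≥ 17.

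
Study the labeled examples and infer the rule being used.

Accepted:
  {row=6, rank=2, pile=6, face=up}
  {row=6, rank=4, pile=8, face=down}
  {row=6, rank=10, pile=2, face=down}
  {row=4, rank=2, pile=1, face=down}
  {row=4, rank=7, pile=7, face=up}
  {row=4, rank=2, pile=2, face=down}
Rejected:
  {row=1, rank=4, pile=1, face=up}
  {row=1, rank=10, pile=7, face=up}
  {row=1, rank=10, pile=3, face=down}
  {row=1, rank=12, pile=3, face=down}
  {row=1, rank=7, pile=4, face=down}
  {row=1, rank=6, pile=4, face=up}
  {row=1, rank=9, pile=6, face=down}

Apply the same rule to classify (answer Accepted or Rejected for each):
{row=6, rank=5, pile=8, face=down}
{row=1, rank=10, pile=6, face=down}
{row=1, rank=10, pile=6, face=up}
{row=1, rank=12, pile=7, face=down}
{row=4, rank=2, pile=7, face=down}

Accepted, Rejected, Rejected, Rejected, Accepted

The common property of the 'Accepted' items is: row ≥ 4. No 'Rejected' item has it.
{row=6, rank=5, pile=8, face=down}: row = 6 — fits, so Accepted. {row=1, rank=10, pile=6, face=down}: row = 1 — doesn't match, so Rejected. {row=1, rank=10, pile=6, face=up}: row = 1 — doesn't match, so Rejected. {row=1, rank=12, pile=7, face=down}: row = 1 — doesn't match, so Rejected. {row=4, rank=2, pile=7, face=down}: row = 4 — fits, so Accepted.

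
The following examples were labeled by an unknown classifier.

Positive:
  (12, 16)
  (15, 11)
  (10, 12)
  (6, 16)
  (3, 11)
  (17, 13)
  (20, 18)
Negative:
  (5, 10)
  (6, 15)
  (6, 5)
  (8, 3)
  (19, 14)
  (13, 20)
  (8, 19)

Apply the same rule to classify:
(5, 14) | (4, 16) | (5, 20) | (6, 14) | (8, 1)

Negative, Positive, Negative, Positive, Negative

One predicate separates the groups cleanly: sum is even.
(5, 14): Negative (5+14 = 19).
(4, 16): Positive (4+16 = 20).
(5, 20): Negative (5+20 = 25).
(6, 14): Positive (6+14 = 20).
(8, 1): Negative (8+1 = 9).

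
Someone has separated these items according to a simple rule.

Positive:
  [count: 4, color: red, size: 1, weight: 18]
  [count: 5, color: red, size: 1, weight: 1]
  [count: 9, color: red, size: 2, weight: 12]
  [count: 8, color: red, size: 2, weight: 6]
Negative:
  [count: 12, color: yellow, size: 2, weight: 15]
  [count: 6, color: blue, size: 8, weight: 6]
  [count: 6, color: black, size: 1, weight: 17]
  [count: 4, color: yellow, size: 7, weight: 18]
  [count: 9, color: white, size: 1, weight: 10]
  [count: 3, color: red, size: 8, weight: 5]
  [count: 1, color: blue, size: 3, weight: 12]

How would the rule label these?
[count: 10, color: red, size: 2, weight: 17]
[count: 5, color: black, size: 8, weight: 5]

Positive, Negative

The classifier is using: color is red AND size ≤ 2.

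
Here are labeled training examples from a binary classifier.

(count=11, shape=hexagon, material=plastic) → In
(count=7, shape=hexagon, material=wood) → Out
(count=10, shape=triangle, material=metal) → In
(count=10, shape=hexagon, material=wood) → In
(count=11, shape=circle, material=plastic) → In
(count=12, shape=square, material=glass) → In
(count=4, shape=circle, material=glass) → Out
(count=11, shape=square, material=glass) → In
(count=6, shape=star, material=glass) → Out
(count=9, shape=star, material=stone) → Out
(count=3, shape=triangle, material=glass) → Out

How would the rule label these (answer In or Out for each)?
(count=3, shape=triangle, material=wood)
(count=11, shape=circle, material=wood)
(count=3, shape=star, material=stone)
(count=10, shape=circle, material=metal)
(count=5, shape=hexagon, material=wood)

Out, In, Out, In, Out

'In' ⟺ count ≥ 10.
(count=3, shape=triangle, material=wood): count = 3 — does not pass, so Out. (count=11, shape=circle, material=wood): count = 11 — meets the rule, so In. (count=3, shape=star, material=stone): count = 3 — does not pass, so Out. (count=10, shape=circle, material=metal): count = 10 — meets the rule, so In. (count=5, shape=hexagon, material=wood): count = 5 — does not pass, so Out.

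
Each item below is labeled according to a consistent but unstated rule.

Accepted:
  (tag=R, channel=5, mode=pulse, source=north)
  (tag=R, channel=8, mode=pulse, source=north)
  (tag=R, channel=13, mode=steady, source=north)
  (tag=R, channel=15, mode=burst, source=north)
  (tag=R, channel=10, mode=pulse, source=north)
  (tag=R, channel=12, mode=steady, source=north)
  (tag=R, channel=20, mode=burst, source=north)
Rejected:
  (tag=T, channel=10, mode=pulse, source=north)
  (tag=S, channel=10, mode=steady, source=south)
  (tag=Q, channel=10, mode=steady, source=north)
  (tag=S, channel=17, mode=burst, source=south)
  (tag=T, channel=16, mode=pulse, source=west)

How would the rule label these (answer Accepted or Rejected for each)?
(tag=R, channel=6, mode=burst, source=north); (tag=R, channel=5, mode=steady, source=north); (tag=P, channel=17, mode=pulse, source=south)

Checking candidate rules against both groups, what survives is: tag is R.

Accepted, Accepted, Rejected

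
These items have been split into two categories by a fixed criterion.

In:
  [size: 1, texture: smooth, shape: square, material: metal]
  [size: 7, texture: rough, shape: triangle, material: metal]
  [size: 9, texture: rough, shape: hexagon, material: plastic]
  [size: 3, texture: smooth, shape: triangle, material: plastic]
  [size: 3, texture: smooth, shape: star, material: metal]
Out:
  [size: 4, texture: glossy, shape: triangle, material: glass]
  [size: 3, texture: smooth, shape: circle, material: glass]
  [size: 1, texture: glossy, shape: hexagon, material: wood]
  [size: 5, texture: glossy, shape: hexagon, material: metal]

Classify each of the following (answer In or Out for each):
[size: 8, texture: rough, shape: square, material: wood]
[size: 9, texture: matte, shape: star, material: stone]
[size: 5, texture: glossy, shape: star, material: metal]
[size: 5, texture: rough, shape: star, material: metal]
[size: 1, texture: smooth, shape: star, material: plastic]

The rule appears to be: texture is not glossy AND shape is not circle.
[size: 8, texture: rough, shape: square, material: wood] — texture is rough, shape is square, hence In.
[size: 9, texture: matte, shape: star, material: stone] — texture is matte, shape is star, hence In.
[size: 5, texture: glossy, shape: star, material: metal] — texture is glossy, shape is star, hence Out.
[size: 5, texture: rough, shape: star, material: metal] — texture is rough, shape is star, hence In.
[size: 1, texture: smooth, shape: star, material: plastic] — texture is smooth, shape is star, hence In.

In, In, Out, In, In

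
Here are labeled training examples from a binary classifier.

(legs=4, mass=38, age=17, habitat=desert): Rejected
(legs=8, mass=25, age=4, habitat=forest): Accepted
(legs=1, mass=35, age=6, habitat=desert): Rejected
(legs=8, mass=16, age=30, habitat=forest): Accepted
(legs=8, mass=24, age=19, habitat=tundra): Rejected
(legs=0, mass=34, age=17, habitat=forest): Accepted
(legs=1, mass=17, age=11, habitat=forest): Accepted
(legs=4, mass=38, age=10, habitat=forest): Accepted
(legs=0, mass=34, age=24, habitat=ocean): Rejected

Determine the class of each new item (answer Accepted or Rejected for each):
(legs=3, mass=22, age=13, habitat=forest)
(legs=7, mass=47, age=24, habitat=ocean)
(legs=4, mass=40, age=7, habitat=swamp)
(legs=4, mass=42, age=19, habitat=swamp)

Accepted, Rejected, Rejected, Rejected

Comparing the two groups points to one rule — habitat is forest.
(legs=3, mass=22, age=13, habitat=forest) → habitat is forest → Accepted.
(legs=7, mass=47, age=24, habitat=ocean) → habitat is ocean → Rejected.
(legs=4, mass=40, age=7, habitat=swamp) → habitat is swamp → Rejected.
(legs=4, mass=42, age=19, habitat=swamp) → habitat is swamp → Rejected.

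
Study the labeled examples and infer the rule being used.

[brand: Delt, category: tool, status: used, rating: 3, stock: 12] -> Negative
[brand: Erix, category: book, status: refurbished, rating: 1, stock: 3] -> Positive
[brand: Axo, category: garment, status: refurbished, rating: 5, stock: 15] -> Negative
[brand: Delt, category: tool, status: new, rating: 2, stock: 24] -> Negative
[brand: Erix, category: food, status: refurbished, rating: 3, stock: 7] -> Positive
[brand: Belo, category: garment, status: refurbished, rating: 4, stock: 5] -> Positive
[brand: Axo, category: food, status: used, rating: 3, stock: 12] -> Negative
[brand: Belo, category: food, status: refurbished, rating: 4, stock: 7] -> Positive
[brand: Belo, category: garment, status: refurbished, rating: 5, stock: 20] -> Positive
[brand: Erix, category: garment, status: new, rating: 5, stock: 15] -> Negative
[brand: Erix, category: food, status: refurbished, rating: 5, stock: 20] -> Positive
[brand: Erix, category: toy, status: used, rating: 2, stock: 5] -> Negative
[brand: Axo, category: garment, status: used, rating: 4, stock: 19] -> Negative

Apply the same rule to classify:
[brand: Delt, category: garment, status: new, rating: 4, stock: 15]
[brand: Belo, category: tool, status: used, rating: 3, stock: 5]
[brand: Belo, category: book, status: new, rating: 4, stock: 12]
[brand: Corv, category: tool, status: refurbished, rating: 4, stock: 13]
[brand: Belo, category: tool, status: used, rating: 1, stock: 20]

Negative, Negative, Negative, Positive, Negative

A rule that fits every label: status is refurbished AND stock ≠ 15 — true of each 'Positive' example, false of each 'Negative' one.
[brand: Delt, category: garment, status: new, rating: 4, stock: 15]: Negative (status is new, stock = 15). [brand: Belo, category: tool, status: used, rating: 3, stock: 5]: Negative (status is used, stock = 5). [brand: Belo, category: book, status: new, rating: 4, stock: 12]: Negative (status is new, stock = 12). [brand: Corv, category: tool, status: refurbished, rating: 4, stock: 13]: Positive (status is refurbished, stock = 13). [brand: Belo, category: tool, status: used, rating: 1, stock: 20]: Negative (status is used, stock = 20).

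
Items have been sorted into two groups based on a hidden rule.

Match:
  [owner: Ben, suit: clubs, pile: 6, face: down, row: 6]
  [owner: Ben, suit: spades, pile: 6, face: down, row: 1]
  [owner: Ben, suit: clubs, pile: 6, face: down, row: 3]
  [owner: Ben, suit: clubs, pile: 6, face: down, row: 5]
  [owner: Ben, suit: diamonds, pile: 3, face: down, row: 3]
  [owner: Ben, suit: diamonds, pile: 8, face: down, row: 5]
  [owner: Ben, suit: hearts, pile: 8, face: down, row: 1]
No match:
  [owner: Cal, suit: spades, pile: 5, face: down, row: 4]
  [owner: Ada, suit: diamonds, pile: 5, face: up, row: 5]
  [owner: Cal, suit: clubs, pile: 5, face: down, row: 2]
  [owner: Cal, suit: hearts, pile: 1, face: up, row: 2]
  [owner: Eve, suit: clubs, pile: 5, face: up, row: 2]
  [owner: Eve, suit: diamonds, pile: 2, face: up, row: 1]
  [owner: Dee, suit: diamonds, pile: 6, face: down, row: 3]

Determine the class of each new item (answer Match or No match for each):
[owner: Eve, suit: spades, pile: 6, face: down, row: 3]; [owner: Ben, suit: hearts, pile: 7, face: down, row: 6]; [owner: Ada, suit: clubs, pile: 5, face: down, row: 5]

No match, Match, No match

'Match' ⟺ owner is Ben.
No match: [owner: Eve, suit: spades, pile: 6, face: down, row: 3], since owner is Eve.
Match: [owner: Ben, suit: hearts, pile: 7, face: down, row: 6], since owner is Ben.
No match: [owner: Ada, suit: clubs, pile: 5, face: down, row: 5], since owner is Ada.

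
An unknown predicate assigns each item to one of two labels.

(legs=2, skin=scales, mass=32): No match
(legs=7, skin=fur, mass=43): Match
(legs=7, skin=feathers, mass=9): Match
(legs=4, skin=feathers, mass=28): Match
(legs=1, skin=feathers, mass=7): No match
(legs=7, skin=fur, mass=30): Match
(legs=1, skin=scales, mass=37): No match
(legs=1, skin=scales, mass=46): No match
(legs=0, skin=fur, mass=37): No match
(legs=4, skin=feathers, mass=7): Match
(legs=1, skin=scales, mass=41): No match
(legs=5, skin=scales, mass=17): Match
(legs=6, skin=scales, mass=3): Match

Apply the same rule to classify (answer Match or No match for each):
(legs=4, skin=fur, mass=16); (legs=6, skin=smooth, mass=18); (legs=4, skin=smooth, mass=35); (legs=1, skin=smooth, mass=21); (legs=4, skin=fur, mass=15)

Match, Match, Match, No match, Match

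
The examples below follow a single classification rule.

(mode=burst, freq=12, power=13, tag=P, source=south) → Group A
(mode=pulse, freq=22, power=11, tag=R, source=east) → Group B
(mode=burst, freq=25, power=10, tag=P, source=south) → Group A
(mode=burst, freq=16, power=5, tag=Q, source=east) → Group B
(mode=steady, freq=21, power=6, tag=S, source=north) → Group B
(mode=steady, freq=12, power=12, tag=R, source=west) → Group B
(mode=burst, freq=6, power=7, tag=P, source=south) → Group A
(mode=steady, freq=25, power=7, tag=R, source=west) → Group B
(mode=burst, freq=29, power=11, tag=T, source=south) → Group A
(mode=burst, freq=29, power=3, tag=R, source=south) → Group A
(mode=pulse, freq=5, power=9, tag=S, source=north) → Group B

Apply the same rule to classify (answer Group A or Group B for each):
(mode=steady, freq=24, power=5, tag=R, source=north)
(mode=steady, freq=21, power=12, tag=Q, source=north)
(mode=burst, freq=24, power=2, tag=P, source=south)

A rule that fits every label: source is south — true of each 'Group A' example, false of each 'Group B' one.

Group B, Group B, Group A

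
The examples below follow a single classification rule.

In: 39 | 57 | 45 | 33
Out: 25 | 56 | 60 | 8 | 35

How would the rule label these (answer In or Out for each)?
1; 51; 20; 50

Every 'In' example satisfies: ≡ 3 (mod 6). None of the 'Out' examples do.
1 — 1 mod 6 = 1, hence Out. 51 — 51 mod 6 = 3, hence In. 20 — 20 mod 6 = 2, hence Out. 50 — 50 mod 6 = 2, hence Out.

Out, In, Out, Out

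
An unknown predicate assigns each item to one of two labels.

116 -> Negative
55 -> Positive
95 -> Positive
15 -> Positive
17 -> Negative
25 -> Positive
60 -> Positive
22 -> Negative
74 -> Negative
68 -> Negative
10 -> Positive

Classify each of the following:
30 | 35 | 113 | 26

Positive, Positive, Negative, Negative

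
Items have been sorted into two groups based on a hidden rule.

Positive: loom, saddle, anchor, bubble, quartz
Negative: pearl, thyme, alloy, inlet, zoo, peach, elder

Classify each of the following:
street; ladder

Every 'Positive' example satisfies: even length. None of the 'Negative' examples do.
street: length 6, meets the rule → Positive.
ladder: length 6, meets the rule → Positive.

Positive, Positive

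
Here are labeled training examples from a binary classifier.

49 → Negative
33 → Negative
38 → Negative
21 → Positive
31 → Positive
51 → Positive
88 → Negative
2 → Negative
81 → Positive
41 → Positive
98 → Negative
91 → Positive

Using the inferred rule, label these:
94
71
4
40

'Positive' ⟺ ends in digit 1.
94 → last digit 4 → Negative.
71 → last digit 1 → Positive.
4 → last digit 4 → Negative.
40 → last digit 0 → Negative.

Negative, Positive, Negative, Negative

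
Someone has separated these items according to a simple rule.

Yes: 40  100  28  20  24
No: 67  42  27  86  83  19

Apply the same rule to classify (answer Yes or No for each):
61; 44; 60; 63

No, Yes, Yes, No

All 'Yes' examples share one property — multiple of 4 — and every 'No' example lacks it.
61: No (61 = 4·15 + 1).
44: Yes (44 = 4·11).
60: Yes (60 = 4·15).
63: No (63 = 4·15 + 3).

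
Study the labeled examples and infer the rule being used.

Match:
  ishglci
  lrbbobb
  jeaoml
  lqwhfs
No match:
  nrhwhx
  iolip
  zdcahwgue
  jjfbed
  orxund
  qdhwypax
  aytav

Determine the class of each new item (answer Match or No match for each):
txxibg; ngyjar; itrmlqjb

The simplest hypothesis consistent with all the labels is: length ≥ 6 AND contains 'l'.
txxibg — length 6, no 'l', hence No match. ngyjar — length 6, no 'l', hence No match. itrmlqjb — length 8, has 'l', hence Match.

No match, No match, Match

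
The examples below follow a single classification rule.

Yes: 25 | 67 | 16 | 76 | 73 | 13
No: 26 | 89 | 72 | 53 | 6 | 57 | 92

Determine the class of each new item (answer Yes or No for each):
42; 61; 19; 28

A rule that fits every label: ≡ 1 (mod 3) — true of each 'Yes' example, false of each 'No' one.
42 → 42 mod 3 = 0 → No.
61 → 61 mod 3 = 1 → Yes.
19 → 19 mod 3 = 1 → Yes.
28 → 28 mod 3 = 1 → Yes.

No, Yes, Yes, Yes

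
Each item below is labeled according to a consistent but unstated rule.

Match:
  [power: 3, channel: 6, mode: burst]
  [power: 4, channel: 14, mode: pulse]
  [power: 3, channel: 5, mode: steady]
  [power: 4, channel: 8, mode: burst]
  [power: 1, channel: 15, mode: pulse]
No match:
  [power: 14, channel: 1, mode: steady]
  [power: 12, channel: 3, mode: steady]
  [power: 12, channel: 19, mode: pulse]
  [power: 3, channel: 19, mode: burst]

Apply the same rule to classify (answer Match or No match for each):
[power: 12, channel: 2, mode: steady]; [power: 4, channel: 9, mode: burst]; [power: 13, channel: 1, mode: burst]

No match, Match, No match

A rule that fits every label: channel ≤ 15 AND power ≤ 4 — true of each 'Match' example, false of each 'No match' one.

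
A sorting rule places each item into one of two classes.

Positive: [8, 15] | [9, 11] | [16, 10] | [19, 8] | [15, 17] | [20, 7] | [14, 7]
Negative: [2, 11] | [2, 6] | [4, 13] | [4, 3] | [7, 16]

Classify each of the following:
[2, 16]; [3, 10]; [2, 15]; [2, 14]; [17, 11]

One predicate separates the groups cleanly: first ≥ 8.
[2, 16]: first 2 — lacks this property, so Negative.
[3, 10]: first 3 — lacks this property, so Negative.
[2, 15]: first 2 — lacks this property, so Negative.
[2, 14]: first 2 — lacks this property, so Negative.
[17, 11]: first 17 — qualifies, so Positive.

Negative, Negative, Negative, Negative, Positive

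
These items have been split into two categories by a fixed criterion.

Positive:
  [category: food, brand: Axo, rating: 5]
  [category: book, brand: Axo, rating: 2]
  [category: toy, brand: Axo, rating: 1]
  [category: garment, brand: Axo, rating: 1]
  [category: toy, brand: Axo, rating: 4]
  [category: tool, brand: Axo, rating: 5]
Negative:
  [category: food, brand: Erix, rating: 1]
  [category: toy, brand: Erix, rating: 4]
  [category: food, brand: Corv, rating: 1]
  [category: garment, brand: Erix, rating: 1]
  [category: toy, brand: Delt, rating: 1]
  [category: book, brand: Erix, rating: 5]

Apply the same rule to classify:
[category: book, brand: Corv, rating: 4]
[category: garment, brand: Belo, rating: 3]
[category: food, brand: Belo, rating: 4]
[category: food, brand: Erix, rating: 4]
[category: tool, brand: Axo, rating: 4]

One predicate separates the groups cleanly: brand is Axo.
[category: book, brand: Corv, rating: 4] → brand is Corv → Negative.
[category: garment, brand: Belo, rating: 3] → brand is Belo → Negative.
[category: food, brand: Belo, rating: 4] → brand is Belo → Negative.
[category: food, brand: Erix, rating: 4] → brand is Erix → Negative.
[category: tool, brand: Axo, rating: 4] → brand is Axo → Positive.

Negative, Negative, Negative, Negative, Positive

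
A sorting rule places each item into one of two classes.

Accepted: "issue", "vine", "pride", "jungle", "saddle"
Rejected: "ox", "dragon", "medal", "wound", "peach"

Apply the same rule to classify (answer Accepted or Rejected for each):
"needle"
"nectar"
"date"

The classifier is using: ends with 'e'.
"needle": ends with 'e', passes → Accepted. "nectar": ends with 'r', fails the rule → Rejected. "date": ends with 'e', passes → Accepted.

Accepted, Rejected, Accepted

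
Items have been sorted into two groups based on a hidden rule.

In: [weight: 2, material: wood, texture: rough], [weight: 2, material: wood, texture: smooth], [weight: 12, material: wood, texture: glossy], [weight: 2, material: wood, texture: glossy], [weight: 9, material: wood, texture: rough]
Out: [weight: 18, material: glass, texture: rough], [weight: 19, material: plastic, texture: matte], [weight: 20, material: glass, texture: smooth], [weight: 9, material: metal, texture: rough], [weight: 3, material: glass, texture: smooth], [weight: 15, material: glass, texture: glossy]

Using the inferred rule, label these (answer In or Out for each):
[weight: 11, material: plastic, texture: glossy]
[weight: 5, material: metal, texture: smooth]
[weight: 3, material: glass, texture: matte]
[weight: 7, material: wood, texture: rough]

Checking candidate rules against both groups, what survives is: material is wood.

Out, Out, Out, In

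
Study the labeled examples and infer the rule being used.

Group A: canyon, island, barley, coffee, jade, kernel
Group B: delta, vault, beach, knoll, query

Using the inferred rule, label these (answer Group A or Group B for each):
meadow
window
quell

Group A, Group A, Group B

One predicate separates the groups cleanly: even length.
meadow → length 6 → Group A.
window → length 6 → Group A.
quell → length 5 → Group B.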